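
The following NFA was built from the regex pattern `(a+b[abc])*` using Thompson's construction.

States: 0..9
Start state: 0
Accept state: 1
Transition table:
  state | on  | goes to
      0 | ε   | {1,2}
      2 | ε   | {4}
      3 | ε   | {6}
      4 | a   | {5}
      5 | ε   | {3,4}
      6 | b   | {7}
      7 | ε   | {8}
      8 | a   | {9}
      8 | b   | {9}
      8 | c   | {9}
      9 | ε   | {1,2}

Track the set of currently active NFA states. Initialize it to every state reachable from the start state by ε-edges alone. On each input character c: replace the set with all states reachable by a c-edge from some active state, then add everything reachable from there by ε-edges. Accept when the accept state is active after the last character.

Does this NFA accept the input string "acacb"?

Answer: REJECT

Trace:
initial (ε-close {0}): {0,1,2,4}
'a' @ 1: {3,4,5,6}
'c' @ 2: {}  — dead — no transitions
rest 'acb' ignored (set empty)
end set {} — state 1 not in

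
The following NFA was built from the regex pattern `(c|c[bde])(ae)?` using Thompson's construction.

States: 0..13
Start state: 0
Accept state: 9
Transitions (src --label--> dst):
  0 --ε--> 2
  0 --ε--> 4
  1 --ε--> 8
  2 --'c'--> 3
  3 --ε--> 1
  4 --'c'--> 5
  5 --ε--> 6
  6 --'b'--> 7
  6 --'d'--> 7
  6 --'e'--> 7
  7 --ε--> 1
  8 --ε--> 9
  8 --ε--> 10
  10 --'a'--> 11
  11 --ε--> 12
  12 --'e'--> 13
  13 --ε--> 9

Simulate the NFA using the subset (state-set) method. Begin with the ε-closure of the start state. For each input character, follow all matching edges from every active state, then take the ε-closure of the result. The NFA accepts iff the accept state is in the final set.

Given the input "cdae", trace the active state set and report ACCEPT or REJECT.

start: ε-closure({0}) = {0,2,4}
'c' @ 1: {1,3,5,6,8,9,10}  [accepting]
'd' @ 2: {1,7,8,9,10}  [accepting]
'a' @ 3: {11,12}
'e' @ 4: {9,13}  [accepting]
final: {9,13}; accept 9 in set

Answer: ACCEPT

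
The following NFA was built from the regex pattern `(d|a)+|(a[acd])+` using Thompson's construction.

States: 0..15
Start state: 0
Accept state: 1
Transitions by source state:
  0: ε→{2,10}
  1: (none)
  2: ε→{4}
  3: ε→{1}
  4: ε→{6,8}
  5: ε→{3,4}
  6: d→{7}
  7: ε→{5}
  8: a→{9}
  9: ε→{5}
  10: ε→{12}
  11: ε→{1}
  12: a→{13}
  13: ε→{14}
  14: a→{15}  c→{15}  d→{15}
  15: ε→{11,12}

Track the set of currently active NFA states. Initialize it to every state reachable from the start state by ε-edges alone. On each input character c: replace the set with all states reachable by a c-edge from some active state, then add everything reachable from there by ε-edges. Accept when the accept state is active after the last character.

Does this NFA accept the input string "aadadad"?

Answer: ACCEPT

Trace:
initial (ε-close {0}): {0,2,4,6,8,10,12}
'a' @ 1: {1,3,4,5,6,8,9,13,14}  [accepting]
'a' @ 2: {1,3,4,5,6,8,9,11,12,15}  [accepting]
'd' @ 3: {1,3,4,5,6,7,8}  [accepting]
'a' @ 4: {1,3,4,5,6,8,9}  [accepting]
'd' @ 5: {1,3,4,5,6,7,8}  [accepting]
'a' @ 6: {1,3,4,5,6,8,9}  [accepting]
'd' @ 7: {1,3,4,5,6,7,8}  [accepting]
after full input: {1,3,4,5,6,7,8}  (accept=1 in)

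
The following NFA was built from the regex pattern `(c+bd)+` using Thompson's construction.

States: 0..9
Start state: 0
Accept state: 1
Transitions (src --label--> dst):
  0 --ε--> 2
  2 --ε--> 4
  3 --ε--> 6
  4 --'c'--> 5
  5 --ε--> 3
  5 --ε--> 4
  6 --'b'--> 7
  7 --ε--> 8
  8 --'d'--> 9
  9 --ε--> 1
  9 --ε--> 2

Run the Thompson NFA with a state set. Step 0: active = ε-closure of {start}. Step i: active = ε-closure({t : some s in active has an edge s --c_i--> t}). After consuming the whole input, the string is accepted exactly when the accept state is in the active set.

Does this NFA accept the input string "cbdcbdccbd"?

initial (ε-close {0}): {0,2,4}
'c' @ 1: {3,4,5,6}
'b' @ 2: {7,8}
'd' @ 3: {1,2,4,9}  (accept∈set)
'c' @ 4: {3,4,5,6}
'b' @ 5: {7,8}
'd' @ 6: {1,2,4,9}  (accept∈set)
'c' @ 7: {3,4,5,6}
'c' @ 8: {3,4,5,6}
'b' @ 9: {7,8}
'd' @ 10: {1,2,4,9}  (accept∈set)
after full input: {1,2,4,9}  (accept=1 in)

Answer: ACCEPT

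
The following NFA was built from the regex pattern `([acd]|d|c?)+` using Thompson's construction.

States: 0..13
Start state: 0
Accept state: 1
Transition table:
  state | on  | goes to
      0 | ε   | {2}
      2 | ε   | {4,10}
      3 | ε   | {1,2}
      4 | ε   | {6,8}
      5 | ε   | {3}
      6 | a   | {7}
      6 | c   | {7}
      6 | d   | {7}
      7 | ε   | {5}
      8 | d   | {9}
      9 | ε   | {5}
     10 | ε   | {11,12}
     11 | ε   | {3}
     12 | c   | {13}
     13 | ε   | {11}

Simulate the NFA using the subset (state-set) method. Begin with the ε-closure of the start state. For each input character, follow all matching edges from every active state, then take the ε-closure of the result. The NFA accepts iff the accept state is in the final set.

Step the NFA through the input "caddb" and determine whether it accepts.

Answer: REJECT

Trace:
initial (ε-close {0}): {0,1,2,3,4,6,8,10,11,12}
'c' @ 1: {1,2,3,4,5,6,7,8,10,11,12,13}  ✓accept
'a' @ 2: {1,2,3,4,5,6,7,8,10,11,12}  ✓accept
'd' @ 3: {1,2,3,4,5,6,7,8,9,10,11,12}  ✓accept
'd' @ 4: {1,2,3,4,5,6,7,8,9,10,11,12}  ✓accept
'b' @ 5: {}  — dead — no transitions
final: {}; accept 1 not in set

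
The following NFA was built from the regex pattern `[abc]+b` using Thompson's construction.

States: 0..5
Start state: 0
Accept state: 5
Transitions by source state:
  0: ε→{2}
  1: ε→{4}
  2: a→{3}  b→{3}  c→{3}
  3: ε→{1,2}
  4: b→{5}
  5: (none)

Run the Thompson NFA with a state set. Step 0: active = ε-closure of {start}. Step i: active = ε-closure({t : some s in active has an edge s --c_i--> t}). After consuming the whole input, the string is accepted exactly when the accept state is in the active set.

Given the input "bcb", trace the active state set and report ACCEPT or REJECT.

Answer: ACCEPT

Steps:
S₀ = ε-closure({0}) = {0,2}
'b' @ 1: {1,2,3,4}
'c' @ 2: {1,2,3,4}
'b' @ 3: {1,2,3,4,5}  ✓accept
after full input: {1,2,3,4,5}  (accept=5 in)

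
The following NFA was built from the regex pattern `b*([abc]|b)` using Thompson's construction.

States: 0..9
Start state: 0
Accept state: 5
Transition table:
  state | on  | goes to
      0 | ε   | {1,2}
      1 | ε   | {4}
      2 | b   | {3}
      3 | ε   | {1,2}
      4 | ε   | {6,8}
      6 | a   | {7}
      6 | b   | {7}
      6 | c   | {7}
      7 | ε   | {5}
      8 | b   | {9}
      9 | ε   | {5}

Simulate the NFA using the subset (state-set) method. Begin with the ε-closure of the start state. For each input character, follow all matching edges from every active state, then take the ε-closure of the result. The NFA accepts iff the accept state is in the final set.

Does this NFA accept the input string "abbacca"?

Answer: REJECT

Derivation:
start: ε-closure({0}) = {0,1,2,4,6,8}
'a' @ 1: {5,7}  [accepting]
'b' @ 2: {}  — state set empty
rest 'bacca' ignored (set empty)
after full input: {}  (accept=5 not in)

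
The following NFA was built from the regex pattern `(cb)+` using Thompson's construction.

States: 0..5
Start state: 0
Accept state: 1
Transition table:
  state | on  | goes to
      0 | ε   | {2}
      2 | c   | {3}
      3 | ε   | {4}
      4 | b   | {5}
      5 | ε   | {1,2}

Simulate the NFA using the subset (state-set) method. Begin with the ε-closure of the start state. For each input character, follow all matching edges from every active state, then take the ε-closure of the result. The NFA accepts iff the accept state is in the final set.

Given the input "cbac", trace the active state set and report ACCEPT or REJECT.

start: ε-closure({0}) = {0,2}
'c' @ 1: {3,4}
'b' @ 2: {1,2,5}  ✓accept
'a' @ 3: {}  — state set empty
rest 'c' ignored (set empty)
end set {} — state 1 not in

Answer: REJECT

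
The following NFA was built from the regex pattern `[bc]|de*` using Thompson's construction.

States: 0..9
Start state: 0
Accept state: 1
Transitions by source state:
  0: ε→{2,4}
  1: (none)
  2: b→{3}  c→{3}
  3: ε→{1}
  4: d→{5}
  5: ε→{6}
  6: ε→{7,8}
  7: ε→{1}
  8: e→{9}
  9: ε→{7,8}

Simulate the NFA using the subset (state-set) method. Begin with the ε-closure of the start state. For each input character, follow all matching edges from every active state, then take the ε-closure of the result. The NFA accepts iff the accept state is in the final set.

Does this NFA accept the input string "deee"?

start: ε-closure({0}) = {0,2,4}
'd' @ 1: {1,5,6,7,8}  [accepting]
'e' @ 2: {1,7,8,9}  [accepting]
'e' @ 3: {1,7,8,9}  [accepting]
'e' @ 4: {1,7,8,9}  [accepting]
end set {1,7,8,9} — state 1 in

Answer: ACCEPT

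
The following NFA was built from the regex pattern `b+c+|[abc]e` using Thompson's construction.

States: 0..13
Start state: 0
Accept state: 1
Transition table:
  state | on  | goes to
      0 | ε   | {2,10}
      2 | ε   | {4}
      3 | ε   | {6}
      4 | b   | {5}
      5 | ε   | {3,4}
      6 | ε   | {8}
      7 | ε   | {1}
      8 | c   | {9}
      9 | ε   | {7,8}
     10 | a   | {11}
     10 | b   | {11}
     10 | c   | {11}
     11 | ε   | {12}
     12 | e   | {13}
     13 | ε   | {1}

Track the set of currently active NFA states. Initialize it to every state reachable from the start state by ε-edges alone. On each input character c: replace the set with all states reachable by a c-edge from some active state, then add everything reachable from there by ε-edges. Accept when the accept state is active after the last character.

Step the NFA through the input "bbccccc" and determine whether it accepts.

Answer: ACCEPT

Steps:
initial (ε-close {0}): {0,2,4,10}
'b' @ 1: {3,4,5,6,8,11,12}
'b' @ 2: {3,4,5,6,8}
'c' @ 3: {1,7,8,9}  [accepting]
'c' @ 4: {1,7,8,9}  [accepting]
'c' @ 5: {1,7,8,9}  [accepting]
'c' @ 6: {1,7,8,9}  [accepting]
'c' @ 7: {1,7,8,9}  [accepting]
end set {1,7,8,9} — state 1 in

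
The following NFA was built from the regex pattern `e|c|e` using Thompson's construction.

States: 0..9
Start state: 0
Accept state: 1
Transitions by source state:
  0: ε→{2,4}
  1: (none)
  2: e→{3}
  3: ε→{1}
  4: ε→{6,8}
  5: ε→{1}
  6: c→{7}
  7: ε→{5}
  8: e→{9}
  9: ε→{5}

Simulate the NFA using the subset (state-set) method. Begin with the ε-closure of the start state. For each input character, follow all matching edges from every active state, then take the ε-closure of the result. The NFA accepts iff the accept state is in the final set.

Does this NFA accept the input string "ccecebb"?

S₀ = ε-closure({0}) = {0,2,4,6,8}
'c' @ 1: {1,5,7}  [accepting]
'c' @ 2: {}  — state set empty
rest 'ecebb' ignored (set empty)
after full input: {}  (accept=1 not in)

Answer: REJECT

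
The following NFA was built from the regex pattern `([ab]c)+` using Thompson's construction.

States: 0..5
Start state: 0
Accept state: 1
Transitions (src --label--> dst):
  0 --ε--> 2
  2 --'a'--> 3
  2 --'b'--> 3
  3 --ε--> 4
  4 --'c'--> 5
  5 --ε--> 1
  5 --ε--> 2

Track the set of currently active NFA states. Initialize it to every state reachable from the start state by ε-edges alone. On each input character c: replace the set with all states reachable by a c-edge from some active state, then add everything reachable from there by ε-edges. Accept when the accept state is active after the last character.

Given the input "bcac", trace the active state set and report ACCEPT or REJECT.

Answer: ACCEPT

Trace:
start: ε-closure({0}) = {0,2}
'b' @ 1: {3,4}
'c' @ 2: {1,2,5}  (accept∈set)
'a' @ 3: {3,4}
'c' @ 4: {1,2,5}  (accept∈set)
end set {1,2,5} — state 1 in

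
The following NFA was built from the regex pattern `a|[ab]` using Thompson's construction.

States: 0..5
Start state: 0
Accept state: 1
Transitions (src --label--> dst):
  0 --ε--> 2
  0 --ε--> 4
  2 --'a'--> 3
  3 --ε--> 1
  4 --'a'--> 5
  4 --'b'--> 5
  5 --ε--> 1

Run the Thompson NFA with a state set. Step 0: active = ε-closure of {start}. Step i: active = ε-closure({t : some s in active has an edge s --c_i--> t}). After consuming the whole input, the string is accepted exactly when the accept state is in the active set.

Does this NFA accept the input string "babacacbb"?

initial (ε-close {0}): {0,2,4}
'b' @ 1: {1,5}  [accepting]
'a' @ 2: {}  — state set empty
rest 'bacacbb' ignored (set empty)
after full input: {}  (accept=1 not in)

Answer: REJECT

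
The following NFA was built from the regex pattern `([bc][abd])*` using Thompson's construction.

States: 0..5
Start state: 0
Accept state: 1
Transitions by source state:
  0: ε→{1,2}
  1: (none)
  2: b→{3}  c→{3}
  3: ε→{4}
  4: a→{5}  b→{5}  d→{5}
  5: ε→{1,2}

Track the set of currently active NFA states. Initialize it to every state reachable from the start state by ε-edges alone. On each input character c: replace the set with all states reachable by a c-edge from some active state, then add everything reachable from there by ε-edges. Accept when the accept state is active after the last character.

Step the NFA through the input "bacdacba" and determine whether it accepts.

start: ε-closure({0}) = {0,1,2}
'b' @ 1: {3,4}
'a' @ 2: {1,2,5}  ✓accept
'c' @ 3: {3,4}
'd' @ 4: {1,2,5}  ✓accept
'a' @ 5: {}  — dead — no transitions
rest 'cba' ignored (set empty)
end set {} — state 1 not in

Answer: REJECT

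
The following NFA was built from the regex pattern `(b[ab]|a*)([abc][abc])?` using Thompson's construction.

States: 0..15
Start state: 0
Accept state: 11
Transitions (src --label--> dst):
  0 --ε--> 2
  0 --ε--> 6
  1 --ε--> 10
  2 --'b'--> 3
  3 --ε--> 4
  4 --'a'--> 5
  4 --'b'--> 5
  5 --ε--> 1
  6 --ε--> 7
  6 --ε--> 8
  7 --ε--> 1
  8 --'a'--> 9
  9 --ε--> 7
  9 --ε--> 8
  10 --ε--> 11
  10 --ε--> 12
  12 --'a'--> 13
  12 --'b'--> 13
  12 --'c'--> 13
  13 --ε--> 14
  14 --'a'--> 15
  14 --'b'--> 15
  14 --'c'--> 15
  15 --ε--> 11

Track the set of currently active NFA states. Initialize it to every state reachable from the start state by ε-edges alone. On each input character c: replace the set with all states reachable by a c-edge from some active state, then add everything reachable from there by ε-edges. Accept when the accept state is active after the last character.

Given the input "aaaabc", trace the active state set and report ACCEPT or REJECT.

S₀ = ε-closure({0}) = {0,1,2,6,7,8,10,11,12}
'a' @ 1: {1,7,8,9,10,11,12,13,14}  [accepting]
'a' @ 2: {1,7,8,9,10,11,12,13,14,15}  [accepting]
'a' @ 3: {1,7,8,9,10,11,12,13,14,15}  [accepting]
'a' @ 4: {1,7,8,9,10,11,12,13,14,15}  [accepting]
'b' @ 5: {11,13,14,15}  [accepting]
'c' @ 6: {11,15}  [accepting]
end set {11,15} — state 11 in

Answer: ACCEPT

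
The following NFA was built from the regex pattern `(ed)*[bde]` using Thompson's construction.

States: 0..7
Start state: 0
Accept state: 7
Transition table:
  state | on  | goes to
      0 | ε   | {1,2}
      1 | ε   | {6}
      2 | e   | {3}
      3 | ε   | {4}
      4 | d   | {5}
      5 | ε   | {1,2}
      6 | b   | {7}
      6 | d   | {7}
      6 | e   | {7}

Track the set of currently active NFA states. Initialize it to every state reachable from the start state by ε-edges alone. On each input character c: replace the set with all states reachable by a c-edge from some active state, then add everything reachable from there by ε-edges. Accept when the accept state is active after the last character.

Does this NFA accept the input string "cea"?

Answer: REJECT

Steps:
initial (ε-close {0}): {0,1,2,6}
'c' @ 1: {}  — no active states
rest 'ea' ignored (set empty)
after full input: {}  (accept=7 not in)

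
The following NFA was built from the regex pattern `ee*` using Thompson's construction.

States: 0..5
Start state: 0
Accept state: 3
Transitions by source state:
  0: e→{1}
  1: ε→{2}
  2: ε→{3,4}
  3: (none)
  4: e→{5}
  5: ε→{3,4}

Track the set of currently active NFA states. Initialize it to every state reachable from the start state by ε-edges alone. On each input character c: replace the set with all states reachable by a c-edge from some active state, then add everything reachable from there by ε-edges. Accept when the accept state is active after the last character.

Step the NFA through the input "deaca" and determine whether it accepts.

Answer: REJECT

Derivation:
S₀ = ε-closure({0}) = {0}
'd' @ 1: {}  — state set empty
rest 'eaca' ignored (set empty)
after full input: {}  (accept=3 not in)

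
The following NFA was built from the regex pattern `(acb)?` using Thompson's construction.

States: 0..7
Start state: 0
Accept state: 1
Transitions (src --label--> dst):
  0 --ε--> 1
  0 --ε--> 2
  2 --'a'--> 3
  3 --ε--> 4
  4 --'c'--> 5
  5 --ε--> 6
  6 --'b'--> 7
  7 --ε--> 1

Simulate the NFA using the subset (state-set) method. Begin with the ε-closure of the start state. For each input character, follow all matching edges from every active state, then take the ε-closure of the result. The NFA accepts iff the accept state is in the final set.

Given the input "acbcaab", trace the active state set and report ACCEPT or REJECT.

Answer: REJECT

Derivation:
start: ε-closure({0}) = {0,1,2}
'a' @ 1: {3,4}
'c' @ 2: {5,6}
'b' @ 3: {1,7}  ✓accept
'c' @ 4: {}  — state set empty
rest 'aab' ignored (set empty)
end set {} — state 1 not in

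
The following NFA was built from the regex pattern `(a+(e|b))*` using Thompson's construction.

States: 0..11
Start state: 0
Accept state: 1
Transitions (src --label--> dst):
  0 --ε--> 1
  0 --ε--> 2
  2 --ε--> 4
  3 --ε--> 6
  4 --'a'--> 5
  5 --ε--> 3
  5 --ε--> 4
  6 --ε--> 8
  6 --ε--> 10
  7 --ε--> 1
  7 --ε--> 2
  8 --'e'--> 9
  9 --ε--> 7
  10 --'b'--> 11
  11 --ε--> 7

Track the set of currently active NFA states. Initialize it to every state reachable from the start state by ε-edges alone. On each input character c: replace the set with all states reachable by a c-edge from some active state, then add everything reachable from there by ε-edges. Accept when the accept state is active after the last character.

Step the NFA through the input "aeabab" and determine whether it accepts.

initial (ε-close {0}): {0,1,2,4}
'a' @ 1: {3,4,5,6,8,10}
'e' @ 2: {1,2,4,7,9}  ✓accept
'a' @ 3: {3,4,5,6,8,10}
'b' @ 4: {1,2,4,7,11}  ✓accept
'a' @ 5: {3,4,5,6,8,10}
'b' @ 6: {1,2,4,7,11}  ✓accept
end set {1,2,4,7,11} — state 1 in

Answer: ACCEPT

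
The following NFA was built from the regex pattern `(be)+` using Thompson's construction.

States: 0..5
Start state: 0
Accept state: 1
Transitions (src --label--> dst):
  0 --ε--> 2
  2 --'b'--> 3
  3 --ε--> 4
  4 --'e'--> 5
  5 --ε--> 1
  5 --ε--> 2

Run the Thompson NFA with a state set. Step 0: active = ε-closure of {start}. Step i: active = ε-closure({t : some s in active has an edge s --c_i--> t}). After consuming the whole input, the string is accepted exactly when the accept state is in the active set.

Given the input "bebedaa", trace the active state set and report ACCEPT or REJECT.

S₀ = ε-closure({0}) = {0,2}
'b' @ 1: {3,4}
'e' @ 2: {1,2,5}  [accepting]
'b' @ 3: {3,4}
'e' @ 4: {1,2,5}  [accepting]
'd' @ 5: {}  — dead — no transitions
rest 'aa' ignored (set empty)
end set {} — state 1 not in

Answer: REJECT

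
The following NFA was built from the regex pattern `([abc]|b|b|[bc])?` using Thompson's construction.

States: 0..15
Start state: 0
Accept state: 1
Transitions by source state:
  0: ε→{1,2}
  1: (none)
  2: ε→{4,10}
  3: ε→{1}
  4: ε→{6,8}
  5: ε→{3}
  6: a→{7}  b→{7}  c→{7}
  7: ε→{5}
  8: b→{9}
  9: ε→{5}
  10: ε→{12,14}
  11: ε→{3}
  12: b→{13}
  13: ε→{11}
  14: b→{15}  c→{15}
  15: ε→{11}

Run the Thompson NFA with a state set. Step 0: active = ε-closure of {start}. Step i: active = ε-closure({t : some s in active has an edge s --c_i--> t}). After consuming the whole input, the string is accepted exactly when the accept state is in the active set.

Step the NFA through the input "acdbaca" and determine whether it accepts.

start: ε-closure({0}) = {0,1,2,4,6,8,10,12,14}
'a' @ 1: {1,3,5,7}  (accept∈set)
'c' @ 2: {}  — dead — no transitions
rest 'dbaca' ignored (set empty)
after full input: {}  (accept=1 not in)

Answer: REJECT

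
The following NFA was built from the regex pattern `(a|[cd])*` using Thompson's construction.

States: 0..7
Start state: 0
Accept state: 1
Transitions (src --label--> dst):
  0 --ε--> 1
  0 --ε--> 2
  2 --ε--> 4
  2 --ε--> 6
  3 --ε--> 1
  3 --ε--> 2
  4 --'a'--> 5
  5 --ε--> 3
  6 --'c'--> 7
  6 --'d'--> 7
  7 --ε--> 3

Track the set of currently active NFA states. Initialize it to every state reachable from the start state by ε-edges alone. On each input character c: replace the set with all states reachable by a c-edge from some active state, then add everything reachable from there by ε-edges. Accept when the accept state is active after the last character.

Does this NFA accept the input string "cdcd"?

Answer: ACCEPT

Steps:
S₀ = ε-closure({0}) = {0,1,2,4,6}
'c' @ 1: {1,2,3,4,6,7}  (accept∈set)
'd' @ 2: {1,2,3,4,6,7}  (accept∈set)
'c' @ 3: {1,2,3,4,6,7}  (accept∈set)
'd' @ 4: {1,2,3,4,6,7}  (accept∈set)
end set {1,2,3,4,6,7} — state 1 in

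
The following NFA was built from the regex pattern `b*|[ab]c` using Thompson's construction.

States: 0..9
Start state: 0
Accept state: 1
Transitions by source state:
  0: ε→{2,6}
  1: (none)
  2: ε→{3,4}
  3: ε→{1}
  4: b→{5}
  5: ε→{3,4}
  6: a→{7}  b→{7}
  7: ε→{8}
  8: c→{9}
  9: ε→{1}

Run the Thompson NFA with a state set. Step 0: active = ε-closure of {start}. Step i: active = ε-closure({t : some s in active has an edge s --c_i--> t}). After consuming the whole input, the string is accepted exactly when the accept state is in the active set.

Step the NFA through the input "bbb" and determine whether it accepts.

start: ε-closure({0}) = {0,1,2,3,4,6}
'b' @ 1: {1,3,4,5,7,8}  [accepting]
'b' @ 2: {1,3,4,5}  [accepting]
'b' @ 3: {1,3,4,5}  [accepting]
end set {1,3,4,5} — state 1 in

Answer: ACCEPT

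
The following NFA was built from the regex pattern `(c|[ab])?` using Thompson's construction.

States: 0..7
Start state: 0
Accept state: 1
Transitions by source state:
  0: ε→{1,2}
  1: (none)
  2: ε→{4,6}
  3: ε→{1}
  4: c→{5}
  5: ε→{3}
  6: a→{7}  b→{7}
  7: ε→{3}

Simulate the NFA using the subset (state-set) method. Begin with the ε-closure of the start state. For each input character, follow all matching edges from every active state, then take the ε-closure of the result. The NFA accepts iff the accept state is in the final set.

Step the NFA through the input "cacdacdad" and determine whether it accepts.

Answer: REJECT

Trace:
S₀ = ε-closure({0}) = {0,1,2,4,6}
'c' @ 1: {1,3,5}  (accept∈set)
'a' @ 2: {}  — dead — no transitions
rest 'cdacdad' ignored (set empty)
after full input: {}  (accept=1 not in)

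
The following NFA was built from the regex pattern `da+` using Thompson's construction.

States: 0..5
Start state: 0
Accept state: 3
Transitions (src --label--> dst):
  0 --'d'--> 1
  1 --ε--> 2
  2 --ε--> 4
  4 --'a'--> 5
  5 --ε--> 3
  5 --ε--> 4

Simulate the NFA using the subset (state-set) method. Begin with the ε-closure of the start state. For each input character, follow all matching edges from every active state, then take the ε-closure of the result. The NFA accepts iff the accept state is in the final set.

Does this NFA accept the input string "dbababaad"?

initial (ε-close {0}): {0}
'd' @ 1: {1,2,4}
'b' @ 2: {}  — state set empty
rest 'ababaad' ignored (set empty)
after full input: {}  (accept=3 not in)

Answer: REJECT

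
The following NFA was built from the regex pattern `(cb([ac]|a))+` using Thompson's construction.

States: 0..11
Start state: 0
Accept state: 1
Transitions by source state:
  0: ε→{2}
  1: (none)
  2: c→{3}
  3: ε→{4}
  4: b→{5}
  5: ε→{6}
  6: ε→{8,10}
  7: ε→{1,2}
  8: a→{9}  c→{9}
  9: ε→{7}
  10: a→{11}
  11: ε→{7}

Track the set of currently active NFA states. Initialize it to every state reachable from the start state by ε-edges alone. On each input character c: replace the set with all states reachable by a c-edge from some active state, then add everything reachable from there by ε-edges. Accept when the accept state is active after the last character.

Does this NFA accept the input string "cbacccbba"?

Answer: REJECT

Steps:
S₀ = ε-closure({0}) = {0,2}
'c' @ 1: {3,4}
'b' @ 2: {5,6,8,10}
'a' @ 3: {1,2,7,9,11}  ✓accept
'c' @ 4: {3,4}
'c' @ 5: {}  — dead — no transitions
rest 'cbba' ignored (set empty)
end set {} — state 1 not in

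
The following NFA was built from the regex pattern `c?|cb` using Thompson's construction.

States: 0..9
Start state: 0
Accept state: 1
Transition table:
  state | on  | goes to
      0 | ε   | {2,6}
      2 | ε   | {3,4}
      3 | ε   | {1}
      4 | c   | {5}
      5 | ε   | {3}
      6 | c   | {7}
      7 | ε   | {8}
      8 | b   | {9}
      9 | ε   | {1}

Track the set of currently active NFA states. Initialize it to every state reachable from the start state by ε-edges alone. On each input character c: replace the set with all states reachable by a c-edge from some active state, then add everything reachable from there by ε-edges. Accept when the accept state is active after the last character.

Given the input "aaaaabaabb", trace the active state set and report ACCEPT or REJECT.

Answer: REJECT

Trace:
S₀ = ε-closure({0}) = {0,1,2,3,4,6}
'a' @ 1: {}  — no active states
rest 'aaaabaabb' ignored (set empty)
end set {} — state 1 not in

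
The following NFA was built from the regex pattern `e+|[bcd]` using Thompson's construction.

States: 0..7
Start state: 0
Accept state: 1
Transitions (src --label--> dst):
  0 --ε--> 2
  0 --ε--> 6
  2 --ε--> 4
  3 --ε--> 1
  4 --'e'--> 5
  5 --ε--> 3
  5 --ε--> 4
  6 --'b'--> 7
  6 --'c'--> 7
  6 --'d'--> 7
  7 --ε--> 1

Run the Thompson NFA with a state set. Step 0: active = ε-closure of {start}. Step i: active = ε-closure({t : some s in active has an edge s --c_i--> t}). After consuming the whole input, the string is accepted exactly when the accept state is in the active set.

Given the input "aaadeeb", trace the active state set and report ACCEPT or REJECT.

Answer: REJECT

Steps:
initial (ε-close {0}): {0,2,4,6}
'a' @ 1: {}  — no active states
rest 'aadeeb' ignored (set empty)
final: {}; accept 1 not in set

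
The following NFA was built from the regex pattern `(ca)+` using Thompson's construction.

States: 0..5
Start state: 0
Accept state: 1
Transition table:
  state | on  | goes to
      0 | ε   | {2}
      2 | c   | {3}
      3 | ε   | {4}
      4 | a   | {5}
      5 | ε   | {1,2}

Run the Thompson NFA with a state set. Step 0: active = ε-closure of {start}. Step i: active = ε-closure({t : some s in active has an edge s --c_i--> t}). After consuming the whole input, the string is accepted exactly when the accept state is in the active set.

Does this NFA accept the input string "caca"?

Answer: ACCEPT

Trace:
initial (ε-close {0}): {0,2}
'c' @ 1: {3,4}
'a' @ 2: {1,2,5}  (accept∈set)
'c' @ 3: {3,4}
'a' @ 4: {1,2,5}  (accept∈set)
final: {1,2,5}; accept 1 in set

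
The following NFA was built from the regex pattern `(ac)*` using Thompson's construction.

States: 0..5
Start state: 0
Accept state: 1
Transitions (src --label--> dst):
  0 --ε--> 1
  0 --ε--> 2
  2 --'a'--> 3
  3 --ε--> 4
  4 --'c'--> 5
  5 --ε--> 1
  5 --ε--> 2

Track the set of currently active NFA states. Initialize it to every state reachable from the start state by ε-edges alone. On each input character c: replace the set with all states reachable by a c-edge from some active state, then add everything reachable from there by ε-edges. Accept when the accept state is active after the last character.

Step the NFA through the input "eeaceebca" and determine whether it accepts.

Answer: REJECT

Trace:
start: ε-closure({0}) = {0,1,2}
'e' @ 1: {}  — dead — no transitions
rest 'eaceebca' ignored (set empty)
final: {}; accept 1 not in set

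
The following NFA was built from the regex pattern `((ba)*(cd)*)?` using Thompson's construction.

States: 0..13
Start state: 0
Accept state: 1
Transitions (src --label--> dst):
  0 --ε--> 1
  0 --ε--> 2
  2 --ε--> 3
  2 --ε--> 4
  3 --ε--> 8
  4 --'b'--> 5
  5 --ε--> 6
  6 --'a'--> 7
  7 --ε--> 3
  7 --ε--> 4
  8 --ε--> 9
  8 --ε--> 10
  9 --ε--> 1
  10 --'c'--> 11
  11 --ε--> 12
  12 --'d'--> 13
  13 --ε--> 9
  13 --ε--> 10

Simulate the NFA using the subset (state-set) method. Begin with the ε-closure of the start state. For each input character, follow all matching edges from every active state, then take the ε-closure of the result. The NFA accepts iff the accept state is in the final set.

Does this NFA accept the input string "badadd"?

initial (ε-close {0}): {0,1,2,3,4,8,9,10}
'b' @ 1: {5,6}
'a' @ 2: {1,3,4,7,8,9,10}  ✓accept
'd' @ 3: {}  — dead — no transitions
rest 'add' ignored (set empty)
after full input: {}  (accept=1 not in)

Answer: REJECT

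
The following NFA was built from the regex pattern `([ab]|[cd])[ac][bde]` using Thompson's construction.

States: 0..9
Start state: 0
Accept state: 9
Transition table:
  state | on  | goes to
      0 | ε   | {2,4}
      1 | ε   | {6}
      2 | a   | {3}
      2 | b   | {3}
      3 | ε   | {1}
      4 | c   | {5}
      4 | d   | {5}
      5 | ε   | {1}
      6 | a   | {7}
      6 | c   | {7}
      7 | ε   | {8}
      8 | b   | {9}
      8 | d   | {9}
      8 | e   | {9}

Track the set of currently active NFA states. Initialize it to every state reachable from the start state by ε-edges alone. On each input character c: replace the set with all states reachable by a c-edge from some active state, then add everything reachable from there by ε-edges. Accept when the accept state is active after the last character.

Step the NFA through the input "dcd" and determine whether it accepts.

Answer: ACCEPT

Trace:
S₀ = ε-closure({0}) = {0,2,4}
'd' @ 1: {1,5,6}
'c' @ 2: {7,8}
'd' @ 3: {9}  [accepting]
final: {9}; accept 9 in set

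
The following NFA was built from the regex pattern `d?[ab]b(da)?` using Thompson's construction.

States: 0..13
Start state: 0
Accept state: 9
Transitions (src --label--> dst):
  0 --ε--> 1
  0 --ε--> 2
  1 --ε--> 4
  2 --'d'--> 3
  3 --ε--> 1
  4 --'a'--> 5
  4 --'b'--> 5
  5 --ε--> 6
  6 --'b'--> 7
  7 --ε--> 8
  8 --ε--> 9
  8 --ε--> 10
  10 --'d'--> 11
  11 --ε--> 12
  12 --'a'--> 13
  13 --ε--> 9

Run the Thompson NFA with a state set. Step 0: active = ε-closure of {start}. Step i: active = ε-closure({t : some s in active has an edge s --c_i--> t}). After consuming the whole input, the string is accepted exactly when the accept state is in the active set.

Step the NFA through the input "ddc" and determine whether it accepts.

Answer: REJECT

Derivation:
start: ε-closure({0}) = {0,1,2,4}
'd' @ 1: {1,3,4}
'd' @ 2: {}  — state set empty
rest 'c' ignored (set empty)
after full input: {}  (accept=9 not in)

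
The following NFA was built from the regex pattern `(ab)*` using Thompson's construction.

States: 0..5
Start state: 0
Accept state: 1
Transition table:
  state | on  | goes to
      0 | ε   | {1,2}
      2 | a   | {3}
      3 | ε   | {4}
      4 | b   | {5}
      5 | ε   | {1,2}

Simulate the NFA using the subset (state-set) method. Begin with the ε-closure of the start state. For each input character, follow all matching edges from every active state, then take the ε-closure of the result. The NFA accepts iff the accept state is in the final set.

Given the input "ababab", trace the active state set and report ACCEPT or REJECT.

initial (ε-close {0}): {0,1,2}
'a' @ 1: {3,4}
'b' @ 2: {1,2,5}  (accept∈set)
'a' @ 3: {3,4}
'b' @ 4: {1,2,5}  (accept∈set)
'a' @ 5: {3,4}
'b' @ 6: {1,2,5}  (accept∈set)
final: {1,2,5}; accept 1 in set

Answer: ACCEPT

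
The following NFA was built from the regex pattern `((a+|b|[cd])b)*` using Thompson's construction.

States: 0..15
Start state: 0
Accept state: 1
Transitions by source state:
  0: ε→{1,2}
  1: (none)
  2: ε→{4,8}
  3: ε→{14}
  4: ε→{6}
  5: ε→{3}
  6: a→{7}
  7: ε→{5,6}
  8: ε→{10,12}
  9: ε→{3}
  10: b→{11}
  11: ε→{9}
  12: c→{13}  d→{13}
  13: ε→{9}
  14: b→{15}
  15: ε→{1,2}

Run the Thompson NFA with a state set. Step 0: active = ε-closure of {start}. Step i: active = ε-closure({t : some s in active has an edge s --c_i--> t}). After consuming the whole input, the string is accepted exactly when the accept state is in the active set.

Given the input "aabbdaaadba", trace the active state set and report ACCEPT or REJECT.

Answer: REJECT

Derivation:
S₀ = ε-closure({0}) = {0,1,2,4,6,8,10,12}
'a' @ 1: {3,5,6,7,14}
'a' @ 2: {3,5,6,7,14}
'b' @ 3: {1,2,4,6,8,10,12,15}  (accept∈set)
'b' @ 4: {3,9,11,14}
'd' @ 5: {}  — dead — no transitions
rest 'aaadba' ignored (set empty)
after full input: {}  (accept=1 not in)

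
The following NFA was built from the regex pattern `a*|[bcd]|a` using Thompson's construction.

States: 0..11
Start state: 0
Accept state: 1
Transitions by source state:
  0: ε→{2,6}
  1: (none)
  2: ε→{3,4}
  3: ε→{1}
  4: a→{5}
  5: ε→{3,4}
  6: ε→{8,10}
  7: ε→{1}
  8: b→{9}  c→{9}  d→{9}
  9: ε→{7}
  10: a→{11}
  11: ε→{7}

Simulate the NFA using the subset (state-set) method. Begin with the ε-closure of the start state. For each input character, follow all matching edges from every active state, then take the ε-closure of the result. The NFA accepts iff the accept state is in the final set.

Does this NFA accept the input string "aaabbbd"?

initial (ε-close {0}): {0,1,2,3,4,6,8,10}
'a' @ 1: {1,3,4,5,7,11}  ✓accept
'a' @ 2: {1,3,4,5}  ✓accept
'a' @ 3: {1,3,4,5}  ✓accept
'b' @ 4: {}  — dead — no transitions
rest 'bbd' ignored (set empty)
after full input: {}  (accept=1 not in)

Answer: REJECT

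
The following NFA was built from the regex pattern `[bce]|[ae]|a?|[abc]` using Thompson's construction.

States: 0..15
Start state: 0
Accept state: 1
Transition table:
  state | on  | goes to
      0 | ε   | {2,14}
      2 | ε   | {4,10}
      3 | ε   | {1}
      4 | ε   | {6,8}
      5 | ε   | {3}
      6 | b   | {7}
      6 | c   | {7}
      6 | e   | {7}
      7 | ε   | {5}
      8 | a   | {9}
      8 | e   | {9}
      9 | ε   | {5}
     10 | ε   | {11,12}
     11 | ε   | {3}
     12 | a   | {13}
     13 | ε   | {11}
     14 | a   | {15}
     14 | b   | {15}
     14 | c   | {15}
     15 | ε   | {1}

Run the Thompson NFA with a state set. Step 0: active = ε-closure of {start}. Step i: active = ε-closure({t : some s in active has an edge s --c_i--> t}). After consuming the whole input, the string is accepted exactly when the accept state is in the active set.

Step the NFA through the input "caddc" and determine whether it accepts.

start: ε-closure({0}) = {0,1,2,3,4,6,8,10,11,12,14}
'c' @ 1: {1,3,5,7,15}  [accepting]
'a' @ 2: {}  — state set empty
rest 'ddc' ignored (set empty)
after full input: {}  (accept=1 not in)

Answer: REJECT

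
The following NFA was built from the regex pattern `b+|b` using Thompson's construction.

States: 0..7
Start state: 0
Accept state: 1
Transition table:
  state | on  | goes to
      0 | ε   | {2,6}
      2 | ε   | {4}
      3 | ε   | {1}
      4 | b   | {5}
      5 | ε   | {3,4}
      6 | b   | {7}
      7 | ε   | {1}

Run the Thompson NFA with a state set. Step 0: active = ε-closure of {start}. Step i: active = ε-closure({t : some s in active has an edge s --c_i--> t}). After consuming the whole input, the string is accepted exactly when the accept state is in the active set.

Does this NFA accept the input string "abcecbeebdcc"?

Answer: REJECT

Derivation:
start: ε-closure({0}) = {0,2,4,6}
'a' @ 1: {}  — dead — no transitions
rest 'bcecbeebdcc' ignored (set empty)
after full input: {}  (accept=1 not in)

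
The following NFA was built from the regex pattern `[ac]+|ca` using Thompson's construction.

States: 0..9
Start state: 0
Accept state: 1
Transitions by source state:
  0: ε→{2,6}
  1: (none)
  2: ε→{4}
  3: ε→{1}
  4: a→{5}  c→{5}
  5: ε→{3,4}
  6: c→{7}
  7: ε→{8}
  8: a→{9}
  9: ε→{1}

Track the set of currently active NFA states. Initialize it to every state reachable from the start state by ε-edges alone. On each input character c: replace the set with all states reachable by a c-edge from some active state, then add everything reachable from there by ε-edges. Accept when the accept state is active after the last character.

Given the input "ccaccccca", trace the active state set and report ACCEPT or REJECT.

start: ε-closure({0}) = {0,2,4,6}
'c' @ 1: {1,3,4,5,7,8}  (accept∈set)
'c' @ 2: {1,3,4,5}  (accept∈set)
'a' @ 3: {1,3,4,5}  (accept∈set)
'c' @ 4: {1,3,4,5}  (accept∈set)
'c' @ 5: {1,3,4,5}  (accept∈set)
'c' @ 6: {1,3,4,5}  (accept∈set)
'c' @ 7: {1,3,4,5}  (accept∈set)
'c' @ 8: {1,3,4,5}  (accept∈set)
'a' @ 9: {1,3,4,5}  (accept∈set)
end set {1,3,4,5} — state 1 in

Answer: ACCEPT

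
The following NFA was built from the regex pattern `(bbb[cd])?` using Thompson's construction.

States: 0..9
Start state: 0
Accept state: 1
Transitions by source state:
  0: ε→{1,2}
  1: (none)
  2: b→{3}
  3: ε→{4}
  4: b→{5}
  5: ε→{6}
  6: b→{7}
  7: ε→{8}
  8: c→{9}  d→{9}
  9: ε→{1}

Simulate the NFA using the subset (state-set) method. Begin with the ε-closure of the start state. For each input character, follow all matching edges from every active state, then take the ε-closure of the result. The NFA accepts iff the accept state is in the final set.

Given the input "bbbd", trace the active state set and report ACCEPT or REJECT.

initial (ε-close {0}): {0,1,2}
'b' @ 1: {3,4}
'b' @ 2: {5,6}
'b' @ 3: {7,8}
'd' @ 4: {1,9}  ✓accept
after full input: {1,9}  (accept=1 in)

Answer: ACCEPT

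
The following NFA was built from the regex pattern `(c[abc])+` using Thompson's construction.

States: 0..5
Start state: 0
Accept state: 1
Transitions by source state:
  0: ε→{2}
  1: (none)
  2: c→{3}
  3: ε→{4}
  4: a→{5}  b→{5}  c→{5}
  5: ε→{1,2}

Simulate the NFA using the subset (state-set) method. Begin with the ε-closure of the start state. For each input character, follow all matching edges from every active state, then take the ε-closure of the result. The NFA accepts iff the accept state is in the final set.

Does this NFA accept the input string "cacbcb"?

S₀ = ε-closure({0}) = {0,2}
'c' @ 1: {3,4}
'a' @ 2: {1,2,5}  [accepting]
'c' @ 3: {3,4}
'b' @ 4: {1,2,5}  [accepting]
'c' @ 5: {3,4}
'b' @ 6: {1,2,5}  [accepting]
end set {1,2,5} — state 1 in

Answer: ACCEPT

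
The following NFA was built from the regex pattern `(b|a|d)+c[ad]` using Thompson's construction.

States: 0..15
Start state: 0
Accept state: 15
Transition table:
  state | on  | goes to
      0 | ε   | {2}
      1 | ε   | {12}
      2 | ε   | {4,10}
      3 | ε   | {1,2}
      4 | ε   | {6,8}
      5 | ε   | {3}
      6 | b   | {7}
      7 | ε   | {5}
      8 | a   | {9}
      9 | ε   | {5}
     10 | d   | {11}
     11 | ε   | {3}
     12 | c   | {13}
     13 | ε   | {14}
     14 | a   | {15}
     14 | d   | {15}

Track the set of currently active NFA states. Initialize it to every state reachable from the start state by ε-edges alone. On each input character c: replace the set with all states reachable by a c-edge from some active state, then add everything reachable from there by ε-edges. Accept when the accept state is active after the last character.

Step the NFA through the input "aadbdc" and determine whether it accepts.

S₀ = ε-closure({0}) = {0,2,4,6,8,10}
'a' @ 1: {1,2,3,4,5,6,8,9,10,12}
'a' @ 2: {1,2,3,4,5,6,8,9,10,12}
'd' @ 3: {1,2,3,4,6,8,10,11,12}
'b' @ 4: {1,2,3,4,5,6,7,8,10,12}
'd' @ 5: {1,2,3,4,6,8,10,11,12}
'c' @ 6: {13,14}
end set {13,14} — state 15 not in

Answer: REJECT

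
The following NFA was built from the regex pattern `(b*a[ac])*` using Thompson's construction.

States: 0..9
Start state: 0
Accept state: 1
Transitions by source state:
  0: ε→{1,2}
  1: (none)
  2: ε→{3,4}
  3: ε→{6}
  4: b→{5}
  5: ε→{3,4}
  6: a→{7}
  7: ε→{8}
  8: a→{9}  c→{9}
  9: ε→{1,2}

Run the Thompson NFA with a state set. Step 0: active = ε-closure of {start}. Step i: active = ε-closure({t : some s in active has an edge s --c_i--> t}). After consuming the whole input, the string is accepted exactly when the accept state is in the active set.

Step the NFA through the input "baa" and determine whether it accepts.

Answer: ACCEPT

Trace:
S₀ = ε-closure({0}) = {0,1,2,3,4,6}
'b' @ 1: {3,4,5,6}
'a' @ 2: {7,8}
'a' @ 3: {1,2,3,4,6,9}  (accept∈set)
after full input: {1,2,3,4,6,9}  (accept=1 in)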